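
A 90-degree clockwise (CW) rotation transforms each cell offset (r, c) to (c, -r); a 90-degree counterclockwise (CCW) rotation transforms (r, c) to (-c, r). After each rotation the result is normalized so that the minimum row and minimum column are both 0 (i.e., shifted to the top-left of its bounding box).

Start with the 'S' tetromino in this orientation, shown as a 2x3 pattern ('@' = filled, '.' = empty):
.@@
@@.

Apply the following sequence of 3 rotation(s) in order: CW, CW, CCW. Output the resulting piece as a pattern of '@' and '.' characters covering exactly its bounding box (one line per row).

Start:
.@@
@@.
After rotation 1 (CW):
@.
@@
.@
After rotation 2 (CW):
.@@
@@.
After rotation 3 (CCW):
@.
@@
.@

Answer: @.
@@
.@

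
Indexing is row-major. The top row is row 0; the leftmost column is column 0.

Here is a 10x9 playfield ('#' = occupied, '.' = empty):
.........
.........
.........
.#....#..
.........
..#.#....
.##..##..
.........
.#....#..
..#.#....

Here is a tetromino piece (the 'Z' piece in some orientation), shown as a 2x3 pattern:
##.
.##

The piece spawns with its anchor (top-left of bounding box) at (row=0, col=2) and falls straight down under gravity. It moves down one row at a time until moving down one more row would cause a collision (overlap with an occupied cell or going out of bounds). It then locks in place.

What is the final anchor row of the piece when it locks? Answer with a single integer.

Answer: 3

Derivation:
Spawn at (row=0, col=2). Try each row:
  row 0: fits
  row 1: fits
  row 2: fits
  row 3: fits
  row 4: blocked -> lock at row 3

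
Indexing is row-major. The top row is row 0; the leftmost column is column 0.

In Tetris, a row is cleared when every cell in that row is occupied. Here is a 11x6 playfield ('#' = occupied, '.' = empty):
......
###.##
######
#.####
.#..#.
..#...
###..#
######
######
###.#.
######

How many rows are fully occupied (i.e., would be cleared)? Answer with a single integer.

Check each row:
  row 0: 6 empty cells -> not full
  row 1: 1 empty cell -> not full
  row 2: 0 empty cells -> FULL (clear)
  row 3: 1 empty cell -> not full
  row 4: 4 empty cells -> not full
  row 5: 5 empty cells -> not full
  row 6: 2 empty cells -> not full
  row 7: 0 empty cells -> FULL (clear)
  row 8: 0 empty cells -> FULL (clear)
  row 9: 2 empty cells -> not full
  row 10: 0 empty cells -> FULL (clear)
Total rows cleared: 4

Answer: 4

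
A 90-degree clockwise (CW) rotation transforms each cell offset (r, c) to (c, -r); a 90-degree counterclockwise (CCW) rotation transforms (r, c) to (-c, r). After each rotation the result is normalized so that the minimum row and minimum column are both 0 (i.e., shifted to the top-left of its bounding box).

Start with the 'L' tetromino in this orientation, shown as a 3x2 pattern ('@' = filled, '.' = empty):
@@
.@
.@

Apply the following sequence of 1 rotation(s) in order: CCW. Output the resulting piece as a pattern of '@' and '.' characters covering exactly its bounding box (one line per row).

Answer: @@@
@..

Derivation:
Start:
@@
.@
.@
After rotation 1 (CCW):
@@@
@..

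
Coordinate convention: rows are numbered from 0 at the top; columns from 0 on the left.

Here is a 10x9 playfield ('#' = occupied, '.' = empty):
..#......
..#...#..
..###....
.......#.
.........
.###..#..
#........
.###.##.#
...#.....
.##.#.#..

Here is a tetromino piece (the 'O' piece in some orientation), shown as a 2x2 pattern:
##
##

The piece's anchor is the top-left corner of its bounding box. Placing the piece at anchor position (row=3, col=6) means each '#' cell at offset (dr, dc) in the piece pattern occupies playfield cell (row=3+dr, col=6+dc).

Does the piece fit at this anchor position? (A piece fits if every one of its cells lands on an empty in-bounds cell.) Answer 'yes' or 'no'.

Check each piece cell at anchor (3, 6):
  offset (0,0) -> (3,6): empty -> OK
  offset (0,1) -> (3,7): occupied ('#') -> FAIL
  offset (1,0) -> (4,6): empty -> OK
  offset (1,1) -> (4,7): empty -> OK
All cells valid: no

Answer: no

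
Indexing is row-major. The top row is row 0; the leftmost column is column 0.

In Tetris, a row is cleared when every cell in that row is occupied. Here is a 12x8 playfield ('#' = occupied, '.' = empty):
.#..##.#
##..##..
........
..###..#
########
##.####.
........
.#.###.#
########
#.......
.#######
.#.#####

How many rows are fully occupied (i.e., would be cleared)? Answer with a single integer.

Answer: 2

Derivation:
Check each row:
  row 0: 4 empty cells -> not full
  row 1: 4 empty cells -> not full
  row 2: 8 empty cells -> not full
  row 3: 4 empty cells -> not full
  row 4: 0 empty cells -> FULL (clear)
  row 5: 2 empty cells -> not full
  row 6: 8 empty cells -> not full
  row 7: 3 empty cells -> not full
  row 8: 0 empty cells -> FULL (clear)
  row 9: 7 empty cells -> not full
  row 10: 1 empty cell -> not full
  row 11: 2 empty cells -> not full
Total rows cleared: 2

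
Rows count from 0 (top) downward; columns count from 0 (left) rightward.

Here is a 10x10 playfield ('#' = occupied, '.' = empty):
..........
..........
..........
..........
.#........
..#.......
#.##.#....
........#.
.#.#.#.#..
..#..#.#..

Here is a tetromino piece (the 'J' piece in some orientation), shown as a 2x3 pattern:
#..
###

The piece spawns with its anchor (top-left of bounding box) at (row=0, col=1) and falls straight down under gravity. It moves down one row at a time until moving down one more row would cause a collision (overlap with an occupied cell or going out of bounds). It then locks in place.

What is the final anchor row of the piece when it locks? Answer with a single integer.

Answer: 2

Derivation:
Spawn at (row=0, col=1). Try each row:
  row 0: fits
  row 1: fits
  row 2: fits
  row 3: blocked -> lock at row 2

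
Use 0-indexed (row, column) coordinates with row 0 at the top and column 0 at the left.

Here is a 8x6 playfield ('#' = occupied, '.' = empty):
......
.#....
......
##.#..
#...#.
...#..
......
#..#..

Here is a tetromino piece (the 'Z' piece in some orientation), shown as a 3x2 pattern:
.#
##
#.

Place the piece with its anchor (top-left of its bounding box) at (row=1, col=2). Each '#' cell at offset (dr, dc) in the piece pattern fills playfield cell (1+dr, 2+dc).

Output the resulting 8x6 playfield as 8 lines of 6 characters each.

Answer: ......
.#.#..
..##..
####..
#...#.
...#..
......
#..#..

Derivation:
Fill (1+0,2+1) = (1,3)
Fill (1+1,2+0) = (2,2)
Fill (1+1,2+1) = (2,3)
Fill (1+2,2+0) = (3,2)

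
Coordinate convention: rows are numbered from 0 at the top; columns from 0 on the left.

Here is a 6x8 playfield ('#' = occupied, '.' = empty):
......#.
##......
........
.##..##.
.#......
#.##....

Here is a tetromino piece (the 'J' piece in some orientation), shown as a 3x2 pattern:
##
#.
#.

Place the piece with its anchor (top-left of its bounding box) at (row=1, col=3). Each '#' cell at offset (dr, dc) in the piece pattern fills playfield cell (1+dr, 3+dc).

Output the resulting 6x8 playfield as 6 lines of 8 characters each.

Answer: ......#.
##.##...
...#....
.###.##.
.#......
#.##....

Derivation:
Fill (1+0,3+0) = (1,3)
Fill (1+0,3+1) = (1,4)
Fill (1+1,3+0) = (2,3)
Fill (1+2,3+0) = (3,3)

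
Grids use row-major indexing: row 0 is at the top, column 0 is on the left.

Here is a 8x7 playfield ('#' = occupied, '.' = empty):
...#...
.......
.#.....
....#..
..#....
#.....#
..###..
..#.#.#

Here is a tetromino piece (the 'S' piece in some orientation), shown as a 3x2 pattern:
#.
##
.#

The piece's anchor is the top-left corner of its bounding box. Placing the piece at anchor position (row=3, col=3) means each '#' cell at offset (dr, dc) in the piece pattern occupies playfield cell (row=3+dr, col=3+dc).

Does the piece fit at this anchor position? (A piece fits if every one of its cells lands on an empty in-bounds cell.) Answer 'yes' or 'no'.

Check each piece cell at anchor (3, 3):
  offset (0,0) -> (3,3): empty -> OK
  offset (1,0) -> (4,3): empty -> OK
  offset (1,1) -> (4,4): empty -> OK
  offset (2,1) -> (5,4): empty -> OK
All cells valid: yes

Answer: yes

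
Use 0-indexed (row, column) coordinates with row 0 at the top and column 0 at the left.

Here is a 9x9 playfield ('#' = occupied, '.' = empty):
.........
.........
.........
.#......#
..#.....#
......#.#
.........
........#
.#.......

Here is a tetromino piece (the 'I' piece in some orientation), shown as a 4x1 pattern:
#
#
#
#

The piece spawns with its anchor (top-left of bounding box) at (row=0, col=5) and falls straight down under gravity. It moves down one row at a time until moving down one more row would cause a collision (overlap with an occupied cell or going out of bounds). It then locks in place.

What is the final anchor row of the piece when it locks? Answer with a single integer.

Answer: 5

Derivation:
Spawn at (row=0, col=5). Try each row:
  row 0: fits
  row 1: fits
  row 2: fits
  row 3: fits
  row 4: fits
  row 5: fits
  row 6: blocked -> lock at row 5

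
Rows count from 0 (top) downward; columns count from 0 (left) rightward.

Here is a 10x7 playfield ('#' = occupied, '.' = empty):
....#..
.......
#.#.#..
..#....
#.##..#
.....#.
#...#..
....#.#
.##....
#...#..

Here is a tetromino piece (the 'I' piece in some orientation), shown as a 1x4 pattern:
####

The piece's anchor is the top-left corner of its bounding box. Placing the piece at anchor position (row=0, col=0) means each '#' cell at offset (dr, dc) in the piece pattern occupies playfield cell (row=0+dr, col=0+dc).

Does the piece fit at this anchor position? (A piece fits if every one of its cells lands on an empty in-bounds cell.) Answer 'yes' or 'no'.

Check each piece cell at anchor (0, 0):
  offset (0,0) -> (0,0): empty -> OK
  offset (0,1) -> (0,1): empty -> OK
  offset (0,2) -> (0,2): empty -> OK
  offset (0,3) -> (0,3): empty -> OK
All cells valid: yes

Answer: yes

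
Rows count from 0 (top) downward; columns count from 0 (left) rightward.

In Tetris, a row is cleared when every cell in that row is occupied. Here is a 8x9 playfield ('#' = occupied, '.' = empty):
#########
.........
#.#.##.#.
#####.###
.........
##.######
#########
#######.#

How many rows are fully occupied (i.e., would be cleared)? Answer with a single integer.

Answer: 2

Derivation:
Check each row:
  row 0: 0 empty cells -> FULL (clear)
  row 1: 9 empty cells -> not full
  row 2: 4 empty cells -> not full
  row 3: 1 empty cell -> not full
  row 4: 9 empty cells -> not full
  row 5: 1 empty cell -> not full
  row 6: 0 empty cells -> FULL (clear)
  row 7: 1 empty cell -> not full
Total rows cleared: 2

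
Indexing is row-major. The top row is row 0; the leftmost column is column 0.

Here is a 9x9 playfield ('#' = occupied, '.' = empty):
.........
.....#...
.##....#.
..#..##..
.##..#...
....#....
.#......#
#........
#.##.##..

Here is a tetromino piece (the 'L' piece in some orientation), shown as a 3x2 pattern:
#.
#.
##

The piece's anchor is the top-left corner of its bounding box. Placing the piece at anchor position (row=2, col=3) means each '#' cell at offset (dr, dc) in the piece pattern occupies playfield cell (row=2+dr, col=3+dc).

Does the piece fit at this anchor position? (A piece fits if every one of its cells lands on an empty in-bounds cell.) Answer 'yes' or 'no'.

Check each piece cell at anchor (2, 3):
  offset (0,0) -> (2,3): empty -> OK
  offset (1,0) -> (3,3): empty -> OK
  offset (2,0) -> (4,3): empty -> OK
  offset (2,1) -> (4,4): empty -> OK
All cells valid: yes

Answer: yes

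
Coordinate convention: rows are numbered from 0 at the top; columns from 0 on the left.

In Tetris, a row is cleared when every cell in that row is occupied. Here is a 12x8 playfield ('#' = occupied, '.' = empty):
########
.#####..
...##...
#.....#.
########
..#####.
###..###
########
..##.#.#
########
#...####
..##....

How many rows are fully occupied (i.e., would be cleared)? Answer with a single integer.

Check each row:
  row 0: 0 empty cells -> FULL (clear)
  row 1: 3 empty cells -> not full
  row 2: 6 empty cells -> not full
  row 3: 6 empty cells -> not full
  row 4: 0 empty cells -> FULL (clear)
  row 5: 3 empty cells -> not full
  row 6: 2 empty cells -> not full
  row 7: 0 empty cells -> FULL (clear)
  row 8: 4 empty cells -> not full
  row 9: 0 empty cells -> FULL (clear)
  row 10: 3 empty cells -> not full
  row 11: 6 empty cells -> not full
Total rows cleared: 4

Answer: 4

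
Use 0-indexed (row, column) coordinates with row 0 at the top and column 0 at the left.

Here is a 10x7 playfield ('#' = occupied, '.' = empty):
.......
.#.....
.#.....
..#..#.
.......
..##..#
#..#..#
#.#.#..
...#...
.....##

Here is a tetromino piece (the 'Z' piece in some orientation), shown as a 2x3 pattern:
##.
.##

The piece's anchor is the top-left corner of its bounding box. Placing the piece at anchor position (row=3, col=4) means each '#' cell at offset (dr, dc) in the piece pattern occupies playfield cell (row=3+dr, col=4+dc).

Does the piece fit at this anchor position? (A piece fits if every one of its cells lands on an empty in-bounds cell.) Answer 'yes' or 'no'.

Answer: no

Derivation:
Check each piece cell at anchor (3, 4):
  offset (0,0) -> (3,4): empty -> OK
  offset (0,1) -> (3,5): occupied ('#') -> FAIL
  offset (1,1) -> (4,5): empty -> OK
  offset (1,2) -> (4,6): empty -> OK
All cells valid: no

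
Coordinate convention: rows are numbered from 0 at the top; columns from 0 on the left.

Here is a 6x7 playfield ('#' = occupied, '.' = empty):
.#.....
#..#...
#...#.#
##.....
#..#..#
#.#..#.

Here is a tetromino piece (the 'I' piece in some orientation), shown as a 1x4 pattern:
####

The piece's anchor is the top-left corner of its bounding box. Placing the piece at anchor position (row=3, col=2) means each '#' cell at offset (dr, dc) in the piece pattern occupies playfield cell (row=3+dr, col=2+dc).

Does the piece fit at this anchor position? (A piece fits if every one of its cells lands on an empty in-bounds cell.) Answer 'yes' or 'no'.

Answer: yes

Derivation:
Check each piece cell at anchor (3, 2):
  offset (0,0) -> (3,2): empty -> OK
  offset (0,1) -> (3,3): empty -> OK
  offset (0,2) -> (3,4): empty -> OK
  offset (0,3) -> (3,5): empty -> OK
All cells valid: yes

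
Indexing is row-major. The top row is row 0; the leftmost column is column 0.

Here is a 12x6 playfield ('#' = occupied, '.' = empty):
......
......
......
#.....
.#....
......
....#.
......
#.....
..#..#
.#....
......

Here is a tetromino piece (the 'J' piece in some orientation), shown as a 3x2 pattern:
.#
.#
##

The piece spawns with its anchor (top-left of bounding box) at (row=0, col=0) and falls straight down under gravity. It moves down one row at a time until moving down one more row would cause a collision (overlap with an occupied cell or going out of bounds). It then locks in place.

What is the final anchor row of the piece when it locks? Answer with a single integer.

Spawn at (row=0, col=0). Try each row:
  row 0: fits
  row 1: blocked -> lock at row 0

Answer: 0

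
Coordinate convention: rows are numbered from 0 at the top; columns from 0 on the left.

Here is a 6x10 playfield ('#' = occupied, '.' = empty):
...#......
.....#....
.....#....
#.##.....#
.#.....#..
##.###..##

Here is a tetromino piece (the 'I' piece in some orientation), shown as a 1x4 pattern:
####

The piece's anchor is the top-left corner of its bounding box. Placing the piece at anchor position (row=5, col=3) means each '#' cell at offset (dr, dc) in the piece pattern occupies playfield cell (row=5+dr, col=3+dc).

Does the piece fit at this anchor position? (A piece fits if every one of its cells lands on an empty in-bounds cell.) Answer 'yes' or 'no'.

Answer: no

Derivation:
Check each piece cell at anchor (5, 3):
  offset (0,0) -> (5,3): occupied ('#') -> FAIL
  offset (0,1) -> (5,4): occupied ('#') -> FAIL
  offset (0,2) -> (5,5): occupied ('#') -> FAIL
  offset (0,3) -> (5,6): empty -> OK
All cells valid: no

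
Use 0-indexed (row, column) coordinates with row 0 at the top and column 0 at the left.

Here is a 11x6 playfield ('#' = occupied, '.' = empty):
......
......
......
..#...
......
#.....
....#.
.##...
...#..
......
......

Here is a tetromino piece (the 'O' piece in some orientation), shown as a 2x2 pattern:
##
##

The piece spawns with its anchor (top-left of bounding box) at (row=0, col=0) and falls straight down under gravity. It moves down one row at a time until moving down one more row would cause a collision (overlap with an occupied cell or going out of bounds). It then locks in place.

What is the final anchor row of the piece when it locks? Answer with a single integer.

Answer: 3

Derivation:
Spawn at (row=0, col=0). Try each row:
  row 0: fits
  row 1: fits
  row 2: fits
  row 3: fits
  row 4: blocked -> lock at row 3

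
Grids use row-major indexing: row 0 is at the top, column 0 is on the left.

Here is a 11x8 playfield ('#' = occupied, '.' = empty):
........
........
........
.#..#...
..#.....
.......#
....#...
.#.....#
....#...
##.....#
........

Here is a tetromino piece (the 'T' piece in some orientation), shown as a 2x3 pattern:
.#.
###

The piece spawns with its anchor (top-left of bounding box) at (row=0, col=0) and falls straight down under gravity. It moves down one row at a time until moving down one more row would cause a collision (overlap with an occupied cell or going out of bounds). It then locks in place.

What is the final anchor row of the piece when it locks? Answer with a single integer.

Spawn at (row=0, col=0). Try each row:
  row 0: fits
  row 1: fits
  row 2: blocked -> lock at row 1

Answer: 1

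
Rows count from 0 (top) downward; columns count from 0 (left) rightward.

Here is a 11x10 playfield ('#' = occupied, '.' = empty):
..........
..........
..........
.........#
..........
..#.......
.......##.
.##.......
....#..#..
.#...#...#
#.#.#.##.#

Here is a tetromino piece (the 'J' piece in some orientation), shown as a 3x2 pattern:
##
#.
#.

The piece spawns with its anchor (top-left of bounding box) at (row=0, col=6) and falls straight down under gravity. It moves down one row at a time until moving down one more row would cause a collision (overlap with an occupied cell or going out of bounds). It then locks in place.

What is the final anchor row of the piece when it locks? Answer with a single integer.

Spawn at (row=0, col=6). Try each row:
  row 0: fits
  row 1: fits
  row 2: fits
  row 3: fits
  row 4: fits
  row 5: fits
  row 6: blocked -> lock at row 5

Answer: 5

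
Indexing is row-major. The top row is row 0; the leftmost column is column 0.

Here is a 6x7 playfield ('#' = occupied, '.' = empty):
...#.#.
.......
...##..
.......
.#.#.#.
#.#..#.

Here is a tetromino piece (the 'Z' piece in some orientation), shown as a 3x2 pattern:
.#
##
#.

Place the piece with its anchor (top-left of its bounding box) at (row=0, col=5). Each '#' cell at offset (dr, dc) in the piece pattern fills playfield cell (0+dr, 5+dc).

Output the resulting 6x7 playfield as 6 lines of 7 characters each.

Fill (0+0,5+1) = (0,6)
Fill (0+1,5+0) = (1,5)
Fill (0+1,5+1) = (1,6)
Fill (0+2,5+0) = (2,5)

Answer: ...#.##
.....##
...###.
.......
.#.#.#.
#.#..#.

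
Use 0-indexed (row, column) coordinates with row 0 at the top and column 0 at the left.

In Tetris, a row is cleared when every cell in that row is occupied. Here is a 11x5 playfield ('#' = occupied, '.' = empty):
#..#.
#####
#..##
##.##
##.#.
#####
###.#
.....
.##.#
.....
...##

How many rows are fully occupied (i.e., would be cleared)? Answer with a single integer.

Answer: 2

Derivation:
Check each row:
  row 0: 3 empty cells -> not full
  row 1: 0 empty cells -> FULL (clear)
  row 2: 2 empty cells -> not full
  row 3: 1 empty cell -> not full
  row 4: 2 empty cells -> not full
  row 5: 0 empty cells -> FULL (clear)
  row 6: 1 empty cell -> not full
  row 7: 5 empty cells -> not full
  row 8: 2 empty cells -> not full
  row 9: 5 empty cells -> not full
  row 10: 3 empty cells -> not full
Total rows cleared: 2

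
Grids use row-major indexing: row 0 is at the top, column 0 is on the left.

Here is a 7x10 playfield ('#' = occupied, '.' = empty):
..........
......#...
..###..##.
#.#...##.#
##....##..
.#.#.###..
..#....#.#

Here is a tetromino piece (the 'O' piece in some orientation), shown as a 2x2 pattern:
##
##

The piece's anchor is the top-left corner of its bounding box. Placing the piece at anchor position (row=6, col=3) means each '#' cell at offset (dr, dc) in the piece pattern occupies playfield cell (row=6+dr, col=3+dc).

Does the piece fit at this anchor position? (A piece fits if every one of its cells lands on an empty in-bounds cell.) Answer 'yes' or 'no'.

Check each piece cell at anchor (6, 3):
  offset (0,0) -> (6,3): empty -> OK
  offset (0,1) -> (6,4): empty -> OK
  offset (1,0) -> (7,3): out of bounds -> FAIL
  offset (1,1) -> (7,4): out of bounds -> FAIL
All cells valid: no

Answer: no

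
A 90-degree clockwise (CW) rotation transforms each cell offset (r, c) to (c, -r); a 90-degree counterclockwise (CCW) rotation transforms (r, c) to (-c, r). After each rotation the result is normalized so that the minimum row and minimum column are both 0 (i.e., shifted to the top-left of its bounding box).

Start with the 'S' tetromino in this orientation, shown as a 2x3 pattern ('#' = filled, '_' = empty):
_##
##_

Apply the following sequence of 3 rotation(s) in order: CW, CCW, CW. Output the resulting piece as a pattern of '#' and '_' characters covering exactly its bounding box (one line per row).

Start:
_##
##_
After rotation 1 (CW):
#_
##
_#
After rotation 2 (CCW):
_##
##_
After rotation 3 (CW):
#_
##
_#

Answer: #_
##
_#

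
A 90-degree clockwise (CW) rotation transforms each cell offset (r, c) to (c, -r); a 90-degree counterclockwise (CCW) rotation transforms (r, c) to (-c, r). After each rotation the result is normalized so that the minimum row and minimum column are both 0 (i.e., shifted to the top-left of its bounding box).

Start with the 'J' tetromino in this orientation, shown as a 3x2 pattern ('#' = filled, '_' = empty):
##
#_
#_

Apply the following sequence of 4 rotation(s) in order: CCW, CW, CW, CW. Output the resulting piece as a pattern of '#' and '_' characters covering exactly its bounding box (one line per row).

Answer: _#
_#
##

Derivation:
Start:
##
#_
#_
After rotation 1 (CCW):
#__
###
After rotation 2 (CW):
##
#_
#_
After rotation 3 (CW):
###
__#
After rotation 4 (CW):
_#
_#
##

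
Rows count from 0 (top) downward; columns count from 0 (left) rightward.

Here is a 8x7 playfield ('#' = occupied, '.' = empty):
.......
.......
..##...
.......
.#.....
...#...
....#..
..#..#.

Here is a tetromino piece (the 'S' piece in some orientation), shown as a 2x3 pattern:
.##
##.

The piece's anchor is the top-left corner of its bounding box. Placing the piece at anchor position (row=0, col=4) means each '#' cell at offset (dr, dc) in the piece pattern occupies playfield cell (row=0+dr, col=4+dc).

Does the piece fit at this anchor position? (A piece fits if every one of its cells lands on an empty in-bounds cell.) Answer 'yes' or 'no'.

Answer: yes

Derivation:
Check each piece cell at anchor (0, 4):
  offset (0,1) -> (0,5): empty -> OK
  offset (0,2) -> (0,6): empty -> OK
  offset (1,0) -> (1,4): empty -> OK
  offset (1,1) -> (1,5): empty -> OK
All cells valid: yes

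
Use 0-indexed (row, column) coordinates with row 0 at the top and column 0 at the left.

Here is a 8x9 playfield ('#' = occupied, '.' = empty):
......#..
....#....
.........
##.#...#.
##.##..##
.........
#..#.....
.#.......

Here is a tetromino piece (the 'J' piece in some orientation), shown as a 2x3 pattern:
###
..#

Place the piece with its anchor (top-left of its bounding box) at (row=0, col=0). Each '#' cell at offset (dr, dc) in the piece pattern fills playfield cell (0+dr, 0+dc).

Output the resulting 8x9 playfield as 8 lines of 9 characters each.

Fill (0+0,0+0) = (0,0)
Fill (0+0,0+1) = (0,1)
Fill (0+0,0+2) = (0,2)
Fill (0+1,0+2) = (1,2)

Answer: ###...#..
..#.#....
.........
##.#...#.
##.##..##
.........
#..#.....
.#.......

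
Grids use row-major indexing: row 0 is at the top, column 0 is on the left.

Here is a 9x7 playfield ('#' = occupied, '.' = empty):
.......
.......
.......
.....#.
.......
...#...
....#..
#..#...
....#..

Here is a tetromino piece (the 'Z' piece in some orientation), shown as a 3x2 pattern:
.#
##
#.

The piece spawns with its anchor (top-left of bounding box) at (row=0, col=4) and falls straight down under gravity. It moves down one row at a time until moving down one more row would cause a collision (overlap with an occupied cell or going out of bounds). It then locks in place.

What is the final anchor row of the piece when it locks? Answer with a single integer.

Answer: 1

Derivation:
Spawn at (row=0, col=4). Try each row:
  row 0: fits
  row 1: fits
  row 2: blocked -> lock at row 1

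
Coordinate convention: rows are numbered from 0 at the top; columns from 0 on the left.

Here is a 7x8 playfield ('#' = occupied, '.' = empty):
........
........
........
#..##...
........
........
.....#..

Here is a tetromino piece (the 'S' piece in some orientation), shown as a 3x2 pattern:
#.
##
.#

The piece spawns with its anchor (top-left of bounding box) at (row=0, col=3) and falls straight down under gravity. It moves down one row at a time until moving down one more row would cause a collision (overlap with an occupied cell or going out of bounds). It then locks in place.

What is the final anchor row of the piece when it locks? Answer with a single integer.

Answer: 0

Derivation:
Spawn at (row=0, col=3). Try each row:
  row 0: fits
  row 1: blocked -> lock at row 0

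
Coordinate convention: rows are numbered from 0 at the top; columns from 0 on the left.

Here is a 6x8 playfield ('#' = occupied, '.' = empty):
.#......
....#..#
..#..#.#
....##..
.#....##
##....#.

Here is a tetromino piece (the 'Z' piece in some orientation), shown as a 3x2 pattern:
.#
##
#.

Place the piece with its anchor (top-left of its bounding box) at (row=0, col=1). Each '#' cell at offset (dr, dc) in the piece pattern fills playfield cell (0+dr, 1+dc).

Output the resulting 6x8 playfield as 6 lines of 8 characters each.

Fill (0+0,1+1) = (0,2)
Fill (0+1,1+0) = (1,1)
Fill (0+1,1+1) = (1,2)
Fill (0+2,1+0) = (2,1)

Answer: .##.....
.##.#..#
.##..#.#
....##..
.#....##
##....#.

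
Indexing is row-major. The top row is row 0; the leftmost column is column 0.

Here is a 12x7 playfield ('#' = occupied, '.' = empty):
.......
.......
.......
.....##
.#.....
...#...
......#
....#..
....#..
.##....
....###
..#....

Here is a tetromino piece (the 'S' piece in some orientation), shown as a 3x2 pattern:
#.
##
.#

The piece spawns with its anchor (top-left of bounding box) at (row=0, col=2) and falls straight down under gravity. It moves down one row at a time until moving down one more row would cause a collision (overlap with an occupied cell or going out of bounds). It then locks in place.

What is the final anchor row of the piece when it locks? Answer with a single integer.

Spawn at (row=0, col=2). Try each row:
  row 0: fits
  row 1: fits
  row 2: fits
  row 3: blocked -> lock at row 2

Answer: 2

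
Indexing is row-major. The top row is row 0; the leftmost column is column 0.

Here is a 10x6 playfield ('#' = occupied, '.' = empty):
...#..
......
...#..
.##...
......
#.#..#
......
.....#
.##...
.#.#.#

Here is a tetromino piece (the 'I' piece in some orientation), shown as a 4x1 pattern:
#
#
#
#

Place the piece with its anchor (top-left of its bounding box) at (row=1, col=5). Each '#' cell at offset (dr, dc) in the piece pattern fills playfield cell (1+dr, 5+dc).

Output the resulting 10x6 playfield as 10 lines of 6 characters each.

Answer: ...#..
.....#
...#.#
.##..#
.....#
#.#..#
......
.....#
.##...
.#.#.#

Derivation:
Fill (1+0,5+0) = (1,5)
Fill (1+1,5+0) = (2,5)
Fill (1+2,5+0) = (3,5)
Fill (1+3,5+0) = (4,5)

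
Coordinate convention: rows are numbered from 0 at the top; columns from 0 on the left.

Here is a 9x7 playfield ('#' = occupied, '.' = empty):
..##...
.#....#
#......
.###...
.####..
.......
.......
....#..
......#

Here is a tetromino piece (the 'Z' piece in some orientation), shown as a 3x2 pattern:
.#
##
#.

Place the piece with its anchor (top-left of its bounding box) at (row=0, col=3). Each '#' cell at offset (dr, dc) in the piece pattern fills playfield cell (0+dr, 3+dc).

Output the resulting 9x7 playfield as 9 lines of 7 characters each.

Fill (0+0,3+1) = (0,4)
Fill (0+1,3+0) = (1,3)
Fill (0+1,3+1) = (1,4)
Fill (0+2,3+0) = (2,3)

Answer: ..###..
.#.##.#
#..#...
.###...
.####..
.......
.......
....#..
......#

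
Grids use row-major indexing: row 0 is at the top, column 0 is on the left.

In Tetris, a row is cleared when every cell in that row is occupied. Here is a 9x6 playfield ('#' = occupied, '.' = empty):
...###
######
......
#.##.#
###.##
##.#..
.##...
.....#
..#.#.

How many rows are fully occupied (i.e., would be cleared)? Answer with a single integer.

Check each row:
  row 0: 3 empty cells -> not full
  row 1: 0 empty cells -> FULL (clear)
  row 2: 6 empty cells -> not full
  row 3: 2 empty cells -> not full
  row 4: 1 empty cell -> not full
  row 5: 3 empty cells -> not full
  row 6: 4 empty cells -> not full
  row 7: 5 empty cells -> not full
  row 8: 4 empty cells -> not full
Total rows cleared: 1

Answer: 1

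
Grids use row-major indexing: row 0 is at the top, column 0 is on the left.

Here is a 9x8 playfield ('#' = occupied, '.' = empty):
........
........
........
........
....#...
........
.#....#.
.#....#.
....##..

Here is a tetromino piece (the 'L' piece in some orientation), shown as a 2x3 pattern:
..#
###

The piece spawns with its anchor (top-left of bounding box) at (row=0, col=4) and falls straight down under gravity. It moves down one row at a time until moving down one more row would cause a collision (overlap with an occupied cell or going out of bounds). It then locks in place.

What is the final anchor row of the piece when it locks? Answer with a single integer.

Spawn at (row=0, col=4). Try each row:
  row 0: fits
  row 1: fits
  row 2: fits
  row 3: blocked -> lock at row 2

Answer: 2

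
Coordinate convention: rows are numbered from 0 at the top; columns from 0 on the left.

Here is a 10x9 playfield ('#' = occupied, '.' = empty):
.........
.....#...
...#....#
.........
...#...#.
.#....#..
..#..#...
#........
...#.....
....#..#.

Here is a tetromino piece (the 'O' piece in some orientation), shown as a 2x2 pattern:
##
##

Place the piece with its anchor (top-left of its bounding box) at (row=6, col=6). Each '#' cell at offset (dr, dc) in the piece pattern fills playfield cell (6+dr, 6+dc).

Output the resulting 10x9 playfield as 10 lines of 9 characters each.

Answer: .........
.....#...
...#....#
.........
...#...#.
.#....#..
..#..###.
#.....##.
...#.....
....#..#.

Derivation:
Fill (6+0,6+0) = (6,6)
Fill (6+0,6+1) = (6,7)
Fill (6+1,6+0) = (7,6)
Fill (6+1,6+1) = (7,7)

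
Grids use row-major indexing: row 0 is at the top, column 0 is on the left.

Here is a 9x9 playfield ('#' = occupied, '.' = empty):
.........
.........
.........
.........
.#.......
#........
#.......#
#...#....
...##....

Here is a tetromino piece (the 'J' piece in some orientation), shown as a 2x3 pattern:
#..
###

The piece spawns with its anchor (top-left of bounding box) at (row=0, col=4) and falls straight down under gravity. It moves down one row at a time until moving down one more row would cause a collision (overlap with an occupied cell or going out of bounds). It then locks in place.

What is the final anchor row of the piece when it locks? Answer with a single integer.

Answer: 5

Derivation:
Spawn at (row=0, col=4). Try each row:
  row 0: fits
  row 1: fits
  row 2: fits
  row 3: fits
  row 4: fits
  row 5: fits
  row 6: blocked -> lock at row 5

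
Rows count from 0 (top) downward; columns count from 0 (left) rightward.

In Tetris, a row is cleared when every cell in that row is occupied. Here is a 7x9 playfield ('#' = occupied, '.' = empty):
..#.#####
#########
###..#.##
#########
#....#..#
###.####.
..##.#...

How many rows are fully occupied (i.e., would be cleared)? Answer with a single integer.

Answer: 2

Derivation:
Check each row:
  row 0: 3 empty cells -> not full
  row 1: 0 empty cells -> FULL (clear)
  row 2: 3 empty cells -> not full
  row 3: 0 empty cells -> FULL (clear)
  row 4: 6 empty cells -> not full
  row 5: 2 empty cells -> not full
  row 6: 6 empty cells -> not full
Total rows cleared: 2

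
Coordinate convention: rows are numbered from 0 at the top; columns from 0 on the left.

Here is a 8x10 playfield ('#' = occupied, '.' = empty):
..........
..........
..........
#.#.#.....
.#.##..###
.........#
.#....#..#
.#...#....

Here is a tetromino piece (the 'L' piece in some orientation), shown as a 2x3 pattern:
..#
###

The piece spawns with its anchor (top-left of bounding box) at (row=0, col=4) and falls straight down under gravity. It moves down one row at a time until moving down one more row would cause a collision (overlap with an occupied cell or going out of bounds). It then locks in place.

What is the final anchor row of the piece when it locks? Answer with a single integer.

Spawn at (row=0, col=4). Try each row:
  row 0: fits
  row 1: fits
  row 2: blocked -> lock at row 1

Answer: 1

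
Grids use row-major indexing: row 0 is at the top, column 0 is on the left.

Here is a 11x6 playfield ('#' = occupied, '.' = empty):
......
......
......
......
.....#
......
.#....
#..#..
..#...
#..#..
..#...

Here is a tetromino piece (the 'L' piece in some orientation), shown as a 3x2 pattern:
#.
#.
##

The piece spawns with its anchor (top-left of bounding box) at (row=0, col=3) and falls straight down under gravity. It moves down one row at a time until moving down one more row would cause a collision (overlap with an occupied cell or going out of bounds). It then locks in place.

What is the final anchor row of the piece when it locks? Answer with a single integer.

Spawn at (row=0, col=3). Try each row:
  row 0: fits
  row 1: fits
  row 2: fits
  row 3: fits
  row 4: fits
  row 5: blocked -> lock at row 4

Answer: 4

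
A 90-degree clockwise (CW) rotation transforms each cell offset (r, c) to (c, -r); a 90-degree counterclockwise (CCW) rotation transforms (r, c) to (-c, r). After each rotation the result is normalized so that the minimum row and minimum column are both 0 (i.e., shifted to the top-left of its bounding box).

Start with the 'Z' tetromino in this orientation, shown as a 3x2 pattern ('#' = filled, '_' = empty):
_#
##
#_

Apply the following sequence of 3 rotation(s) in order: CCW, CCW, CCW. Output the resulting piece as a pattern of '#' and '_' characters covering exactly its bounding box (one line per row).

Start:
_#
##
#_
After rotation 1 (CCW):
##_
_##
After rotation 2 (CCW):
_#
##
#_
After rotation 3 (CCW):
##_
_##

Answer: ##_
_##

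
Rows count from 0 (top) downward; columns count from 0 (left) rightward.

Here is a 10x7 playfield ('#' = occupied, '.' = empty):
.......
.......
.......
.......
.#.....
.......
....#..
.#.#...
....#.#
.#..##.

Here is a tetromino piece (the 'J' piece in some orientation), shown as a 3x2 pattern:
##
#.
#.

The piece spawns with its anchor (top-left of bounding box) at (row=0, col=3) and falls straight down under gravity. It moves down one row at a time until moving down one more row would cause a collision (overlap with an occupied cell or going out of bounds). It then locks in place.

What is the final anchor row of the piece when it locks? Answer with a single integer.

Spawn at (row=0, col=3). Try each row:
  row 0: fits
  row 1: fits
  row 2: fits
  row 3: fits
  row 4: fits
  row 5: blocked -> lock at row 4

Answer: 4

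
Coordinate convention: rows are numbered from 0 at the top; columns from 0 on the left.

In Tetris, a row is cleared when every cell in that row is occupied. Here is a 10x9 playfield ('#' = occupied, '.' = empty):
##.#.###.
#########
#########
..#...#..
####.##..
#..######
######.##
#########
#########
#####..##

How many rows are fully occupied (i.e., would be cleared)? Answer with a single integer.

Check each row:
  row 0: 3 empty cells -> not full
  row 1: 0 empty cells -> FULL (clear)
  row 2: 0 empty cells -> FULL (clear)
  row 3: 7 empty cells -> not full
  row 4: 3 empty cells -> not full
  row 5: 2 empty cells -> not full
  row 6: 1 empty cell -> not full
  row 7: 0 empty cells -> FULL (clear)
  row 8: 0 empty cells -> FULL (clear)
  row 9: 2 empty cells -> not full
Total rows cleared: 4

Answer: 4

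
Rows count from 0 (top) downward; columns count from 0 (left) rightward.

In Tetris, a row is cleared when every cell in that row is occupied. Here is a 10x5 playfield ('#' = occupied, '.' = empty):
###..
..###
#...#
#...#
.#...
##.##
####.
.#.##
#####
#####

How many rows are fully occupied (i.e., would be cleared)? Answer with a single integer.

Answer: 2

Derivation:
Check each row:
  row 0: 2 empty cells -> not full
  row 1: 2 empty cells -> not full
  row 2: 3 empty cells -> not full
  row 3: 3 empty cells -> not full
  row 4: 4 empty cells -> not full
  row 5: 1 empty cell -> not full
  row 6: 1 empty cell -> not full
  row 7: 2 empty cells -> not full
  row 8: 0 empty cells -> FULL (clear)
  row 9: 0 empty cells -> FULL (clear)
Total rows cleared: 2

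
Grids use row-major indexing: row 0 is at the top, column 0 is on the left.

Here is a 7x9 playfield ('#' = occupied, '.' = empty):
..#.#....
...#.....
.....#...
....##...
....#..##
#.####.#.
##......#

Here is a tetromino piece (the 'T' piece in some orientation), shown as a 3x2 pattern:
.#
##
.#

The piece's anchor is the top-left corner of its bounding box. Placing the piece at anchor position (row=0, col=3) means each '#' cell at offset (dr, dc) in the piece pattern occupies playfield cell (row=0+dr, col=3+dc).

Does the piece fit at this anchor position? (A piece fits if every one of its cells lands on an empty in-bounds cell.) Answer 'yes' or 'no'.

Answer: no

Derivation:
Check each piece cell at anchor (0, 3):
  offset (0,1) -> (0,4): occupied ('#') -> FAIL
  offset (1,0) -> (1,3): occupied ('#') -> FAIL
  offset (1,1) -> (1,4): empty -> OK
  offset (2,1) -> (2,4): empty -> OK
All cells valid: no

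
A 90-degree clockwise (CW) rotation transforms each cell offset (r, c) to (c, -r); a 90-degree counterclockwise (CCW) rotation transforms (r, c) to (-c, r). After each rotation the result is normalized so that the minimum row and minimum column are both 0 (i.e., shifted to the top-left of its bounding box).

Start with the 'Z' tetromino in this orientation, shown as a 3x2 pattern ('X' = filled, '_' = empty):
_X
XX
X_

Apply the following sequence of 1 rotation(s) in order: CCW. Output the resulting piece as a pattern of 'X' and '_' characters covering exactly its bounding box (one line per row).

Start:
_X
XX
X_
After rotation 1 (CCW):
XX_
_XX

Answer: XX_
_XX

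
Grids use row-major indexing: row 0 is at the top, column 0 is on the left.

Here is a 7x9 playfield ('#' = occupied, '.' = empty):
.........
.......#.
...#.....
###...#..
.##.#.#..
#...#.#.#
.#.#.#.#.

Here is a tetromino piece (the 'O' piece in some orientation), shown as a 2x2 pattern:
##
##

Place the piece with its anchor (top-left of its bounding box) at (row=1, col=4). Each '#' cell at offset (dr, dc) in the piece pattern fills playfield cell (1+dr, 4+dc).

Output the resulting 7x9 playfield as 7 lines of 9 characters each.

Fill (1+0,4+0) = (1,4)
Fill (1+0,4+1) = (1,5)
Fill (1+1,4+0) = (2,4)
Fill (1+1,4+1) = (2,5)

Answer: .........
....##.#.
...###...
###...#..
.##.#.#..
#...#.#.#
.#.#.#.#.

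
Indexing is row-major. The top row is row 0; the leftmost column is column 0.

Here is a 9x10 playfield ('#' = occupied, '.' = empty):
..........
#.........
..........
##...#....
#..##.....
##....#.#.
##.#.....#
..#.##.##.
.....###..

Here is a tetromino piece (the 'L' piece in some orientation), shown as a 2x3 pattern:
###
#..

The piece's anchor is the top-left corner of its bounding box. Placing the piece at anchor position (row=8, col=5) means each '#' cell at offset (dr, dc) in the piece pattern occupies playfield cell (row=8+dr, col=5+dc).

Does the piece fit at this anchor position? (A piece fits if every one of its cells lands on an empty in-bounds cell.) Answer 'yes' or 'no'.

Answer: no

Derivation:
Check each piece cell at anchor (8, 5):
  offset (0,0) -> (8,5): occupied ('#') -> FAIL
  offset (0,1) -> (8,6): occupied ('#') -> FAIL
  offset (0,2) -> (8,7): occupied ('#') -> FAIL
  offset (1,0) -> (9,5): out of bounds -> FAIL
All cells valid: no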